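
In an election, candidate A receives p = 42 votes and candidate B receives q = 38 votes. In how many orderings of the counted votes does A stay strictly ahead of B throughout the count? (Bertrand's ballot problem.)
Strict-lead orderings = 4869664507084913916380

Total orderings of the 80 votes with 42 for A: C(80, 42) = 97393290141698278327600. By the Bertrand ballot formula (Cycle Lemma / reflection principle), the number of orderings in which A is strictly ahead of B throughout is (p − q)/(p + q) · C(p + q, p) = (42 − 38)/(42 + 38) · 97393290141698278327600 = 4869664507084913916380.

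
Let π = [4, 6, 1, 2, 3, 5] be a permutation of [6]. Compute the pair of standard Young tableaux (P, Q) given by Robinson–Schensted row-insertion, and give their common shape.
P = [1, 2, 3, 5] / [4, 6];  Q = [1, 2, 5, 6] / [3, 4];  common shape = (4, 2)

Row-insert the values π_1, π_2, … into P one at a time, bumping the leftmost entry strictly greater than the inserted value down to the next row. The recording tableau Q records, in position (i, j), the step at which that cell was added to P.
  Insert 4 (step 1): P = [4];  Q = [1]
  Insert 6 (step 2): P = [4, 6];  Q = [1, 2]
  Insert 1 (step 3): P = [1, 6] / [4];  Q = [1, 2] / [3]
  Insert 2 (step 4): P = [1, 2] / [4, 6];  Q = [1, 2] / [3, 4]
  Insert 3 (step 5): P = [1, 2, 3] / [4, 6];  Q = [1, 2, 5] / [3, 4]
  Insert 5 (step 6): P = [1, 2, 3, 5] / [4, 6];  Q = [1, 2, 5, 6] / [3, 4]
Final shape: (4, 2).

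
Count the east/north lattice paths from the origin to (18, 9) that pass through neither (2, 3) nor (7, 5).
Number of paths = 3146265

Inclusion–exclusion. Total paths: C(27, 18) = 4686825. Through P₁: C(5, 2)·C(22, 16) = 746130. Through P₂: C(12, 7)·C(15, 11) = 1081080. Since P₁ is strictly southwest of P₂, a monotone path through both must visit P₁ then P₂; paths through both = C(5, 2)·C(7, 5)·C(15, 11) = 286650. Avoid both = 4686825 − 746130 − 1081080 + 286650 = 3146265.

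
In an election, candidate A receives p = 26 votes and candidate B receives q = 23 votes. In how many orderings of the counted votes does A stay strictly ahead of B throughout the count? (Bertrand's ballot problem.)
Strict-lead orderings = 3572042254128

Total orderings of the 49 votes with 26 for A: C(49, 26) = 58343356817424. By the Bertrand ballot formula (Cycle Lemma / reflection principle), the number of orderings in which A is strictly ahead of B throughout is (p − q)/(p + q) · C(p + q, p) = (26 − 23)/(26 + 23) · 58343356817424 = 3572042254128.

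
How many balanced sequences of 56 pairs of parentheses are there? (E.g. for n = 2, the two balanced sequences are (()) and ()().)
C_56 = 6852456927844873497549658464312

These balanced parentheses are counted by the Catalan number C_n = (1/(n + 1)) · C(2n, n). For n = 56: C_56 = (1/57) · C(112, 56) = 390590044887157789360330532465784/57 = 6852456927844873497549658464312.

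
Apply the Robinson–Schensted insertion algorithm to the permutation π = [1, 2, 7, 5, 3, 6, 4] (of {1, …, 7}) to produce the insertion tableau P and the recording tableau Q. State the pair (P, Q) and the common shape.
P = [1, 2, 3, 4] / [5, 6] / [7];  Q = [1, 2, 3, 6] / [4, 7] / [5];  common shape = (4, 2, 1)

Row-insert the values π_1, π_2, … into P one at a time, bumping the leftmost entry strictly greater than the inserted value down to the next row. The recording tableau Q records, in position (i, j), the step at which that cell was added to P.
  Insert 1 (step 1): P = [1];  Q = [1]
  Insert 2 (step 2): P = [1, 2];  Q = [1, 2]
  Insert 7 (step 3): P = [1, 2, 7];  Q = [1, 2, 3]
  Insert 5 (step 4): P = [1, 2, 5] / [7];  Q = [1, 2, 3] / [4]
  Insert 3 (step 5): P = [1, 2, 3] / [5] / [7];  Q = [1, 2, 3] / [4] / [5]
  Insert 6 (step 6): P = [1, 2, 3, 6] / [5] / [7];  Q = [1, 2, 3, 6] / [4] / [5]
  Insert 4 (step 7): P = [1, 2, 3, 4] / [5, 6] / [7];  Q = [1, 2, 3, 6] / [4, 7] / [5]
Final shape: (4, 2, 1).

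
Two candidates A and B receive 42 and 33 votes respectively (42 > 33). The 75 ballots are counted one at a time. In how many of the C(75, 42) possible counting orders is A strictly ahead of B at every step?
Strict-lead orderings = 244022048106645106494

Total orderings of the 75 votes with 42 for A: C(75, 42) = 2033517067555375887450. By the Bertrand ballot formula (Cycle Lemma / reflection principle), the number of orderings in which A is strictly ahead of B throughout is (p − q)/(p + q) · C(p + q, p) = (42 − 33)/(42 + 33) · 2033517067555375887450 = 244022048106645106494.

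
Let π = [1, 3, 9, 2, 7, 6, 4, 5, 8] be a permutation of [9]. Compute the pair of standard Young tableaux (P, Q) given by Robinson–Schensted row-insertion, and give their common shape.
P = [1, 2, 4, 5, 8] / [3, 6] / [7] / [9];  Q = [1, 2, 3, 8, 9] / [4, 5] / [6] / [7];  common shape = (5, 2, 1, 1)

Row-insert the values π_1, π_2, … into P one at a time, bumping the leftmost entry strictly greater than the inserted value down to the next row. The recording tableau Q records, in position (i, j), the step at which that cell was added to P.
  Insert 1 (step 1): P = [1];  Q = [1]
  Insert 3 (step 2): P = [1, 3];  Q = [1, 2]
  Insert 9 (step 3): P = [1, 3, 9];  Q = [1, 2, 3]
  Insert 2 (step 4): P = [1, 2, 9] / [3];  Q = [1, 2, 3] / [4]
  Insert 7 (step 5): P = [1, 2, 7] / [3, 9];  Q = [1, 2, 3] / [4, 5]
  Insert 6 (step 6): P = [1, 2, 6] / [3, 7] / [9];  Q = [1, 2, 3] / [4, 5] / [6]
  Insert 4 (step 7): P = [1, 2, 4] / [3, 6] / [7] / [9];  Q = [1, 2, 3] / [4, 5] / [6] / [7]
  Insert 5 (step 8): P = [1, 2, 4, 5] / [3, 6] / [7] / [9];  Q = [1, 2, 3, 8] / [4, 5] / [6] / [7]
  Insert 8 (step 9): P = [1, 2, 4, 5, 8] / [3, 6] / [7] / [9];  Q = [1, 2, 3, 8, 9] / [4, 5] / [6] / [7]
Final shape: (5, 2, 1, 1).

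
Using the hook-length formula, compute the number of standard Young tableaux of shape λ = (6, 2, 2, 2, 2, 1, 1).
# SYT of shape (6, 2, 2, 2, 2, 1, 1) = 200200

Hook-length formula: f^λ = n! / Π hook(c), product over all cells c of the Young diagram. For λ = (6, 2, 2, 2, 2, 1, 1), n = 16 boxes. Hook lengths by row (left-to-right, top-to-bottom): [12, 9, 4, 3, 2, 1]; [7, 4]; [6, 3]; [5, 2]; [4, 1]; [2]; [1]. Product of hooks = 104509440. So f^λ = 16! / 104509440 = 20922789888000 / 104509440 = 200200.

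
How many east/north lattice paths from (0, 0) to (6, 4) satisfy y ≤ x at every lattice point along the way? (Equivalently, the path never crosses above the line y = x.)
Number of paths = 90

By the reflection principle (André's argument), the number of monotone paths to (6, 4) with n ≤ m that never go above y = x is C(10, 6) − C(10, 7) = 210 − 120 = 90.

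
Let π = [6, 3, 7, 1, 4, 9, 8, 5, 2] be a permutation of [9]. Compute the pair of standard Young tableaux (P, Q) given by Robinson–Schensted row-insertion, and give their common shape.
P = [1, 2, 5] / [3, 4, 8] / [6, 7] / [9];  Q = [1, 3, 6] / [2, 5, 7] / [4, 8] / [9];  common shape = (3, 3, 2, 1)

Row-insert the values π_1, π_2, … into P one at a time, bumping the leftmost entry strictly greater than the inserted value down to the next row. The recording tableau Q records, in position (i, j), the step at which that cell was added to P.
  Insert 6 (step 1): P = [6];  Q = [1]
  Insert 3 (step 2): P = [3] / [6];  Q = [1] / [2]
  Insert 7 (step 3): P = [3, 7] / [6];  Q = [1, 3] / [2]
  Insert 1 (step 4): P = [1, 7] / [3] / [6];  Q = [1, 3] / [2] / [4]
  Insert 4 (step 5): P = [1, 4] / [3, 7] / [6];  Q = [1, 3] / [2, 5] / [4]
  Insert 9 (step 6): P = [1, 4, 9] / [3, 7] / [6];  Q = [1, 3, 6] / [2, 5] / [4]
  Insert 8 (step 7): P = [1, 4, 8] / [3, 7, 9] / [6];  Q = [1, 3, 6] / [2, 5, 7] / [4]
  Insert 5 (step 8): P = [1, 4, 5] / [3, 7, 8] / [6, 9];  Q = [1, 3, 6] / [2, 5, 7] / [4, 8]
  Insert 2 (step 9): P = [1, 2, 5] / [3, 4, 8] / [6, 7] / [9];  Q = [1, 3, 6] / [2, 5, 7] / [4, 8] / [9]
Final shape: (3, 3, 2, 1).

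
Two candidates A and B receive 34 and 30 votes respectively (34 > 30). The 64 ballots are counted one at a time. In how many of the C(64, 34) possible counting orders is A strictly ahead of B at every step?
Strict-lead orderings = 101268000658146714

Total orderings of the 64 votes with 34 for A: C(64, 34) = 1620288010530347424. By the Bertrand ballot formula (Cycle Lemma / reflection principle), the number of orderings in which A is strictly ahead of B throughout is (p − q)/(p + q) · C(p + q, p) = (34 − 30)/(34 + 30) · 1620288010530347424 = 101268000658146714.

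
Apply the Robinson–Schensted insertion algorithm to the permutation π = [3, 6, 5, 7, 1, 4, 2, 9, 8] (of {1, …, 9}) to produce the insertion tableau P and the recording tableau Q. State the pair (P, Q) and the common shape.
P = [1, 2, 7, 8] / [3, 4, 9] / [5] / [6];  Q = [1, 2, 4, 8] / [3, 6, 9] / [5] / [7];  common shape = (4, 3, 1, 1)

Row-insert the values π_1, π_2, … into P one at a time, bumping the leftmost entry strictly greater than the inserted value down to the next row. The recording tableau Q records, in position (i, j), the step at which that cell was added to P.
  Insert 3 (step 1): P = [3];  Q = [1]
  Insert 6 (step 2): P = [3, 6];  Q = [1, 2]
  Insert 5 (step 3): P = [3, 5] / [6];  Q = [1, 2] / [3]
  Insert 7 (step 4): P = [3, 5, 7] / [6];  Q = [1, 2, 4] / [3]
  Insert 1 (step 5): P = [1, 5, 7] / [3] / [6];  Q = [1, 2, 4] / [3] / [5]
  Insert 4 (step 6): P = [1, 4, 7] / [3, 5] / [6];  Q = [1, 2, 4] / [3, 6] / [5]
  Insert 2 (step 7): P = [1, 2, 7] / [3, 4] / [5] / [6];  Q = [1, 2, 4] / [3, 6] / [5] / [7]
  Insert 9 (step 8): P = [1, 2, 7, 9] / [3, 4] / [5] / [6];  Q = [1, 2, 4, 8] / [3, 6] / [5] / [7]
  Insert 8 (step 9): P = [1, 2, 7, 8] / [3, 4, 9] / [5] / [6];  Q = [1, 2, 4, 8] / [3, 6, 9] / [5] / [7]
Final shape: (4, 3, 1, 1).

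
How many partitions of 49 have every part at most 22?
p(49, parts ≤ 22) = 161798

Use the recurrence p(n, m) = p(n, m−1) + p(n−m, m): either the largest part is < m (count p(n, m−1)) or the largest part is exactly m (remove one copy of m, count p(n−m, m)). With p(0, ·) = 1 this gives p(49, parts ≤ 22) = 161798. (By conjugating Young diagrams, this also counts partitions of 49 into at most 22 parts.)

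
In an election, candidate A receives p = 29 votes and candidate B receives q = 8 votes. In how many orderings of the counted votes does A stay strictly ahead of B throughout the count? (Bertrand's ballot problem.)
Strict-lead orderings = 21912660

Total orderings of the 37 votes with 29 for A: C(37, 29) = 38608020. By the Bertrand ballot formula (Cycle Lemma / reflection principle), the number of orderings in which A is strictly ahead of B throughout is (p − q)/(p + q) · C(p + q, p) = (29 − 8)/(29 + 8) · 38608020 = 21912660.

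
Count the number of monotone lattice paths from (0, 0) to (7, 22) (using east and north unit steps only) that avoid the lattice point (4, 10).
Number of paths = 1105325

Total paths from (0, 0) to (7, 22): C(29, 7) = 1560780. Paths through (4, 10): (paths (0, 0) → (4, 10)) × (paths (4, 10) → (7, 22)) = C(14, 4) · C(15, 3) = 1001 · 455 = 455455. Avoidance count = 1560780 − 455455 = 1105325.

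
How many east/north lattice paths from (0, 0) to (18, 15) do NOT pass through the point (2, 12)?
Number of paths = 1037070141

Total paths from (0, 0) to (18, 15): C(33, 18) = 1037158320. Paths through (2, 12): (paths (0, 0) → (2, 12)) × (paths (2, 12) → (18, 15)) = C(14, 2) · C(19, 16) = 91 · 969 = 88179. Avoidance count = 1037158320 − 88179 = 1037070141.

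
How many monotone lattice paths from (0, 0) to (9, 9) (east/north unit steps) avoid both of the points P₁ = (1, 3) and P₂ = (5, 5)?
Number of paths = 23168

Inclusion–exclusion. Total paths: C(18, 9) = 48620. Through P₁: C(4, 1)·C(14, 8) = 12012. Through P₂: C(10, 5)·C(8, 4) = 17640. Since P₁ is strictly southwest of P₂, a monotone path through both must visit P₁ then P₂; paths through both = C(4, 1)·C(6, 4)·C(8, 4) = 4200. Avoid both = 48620 − 12012 − 17640 + 4200 = 23168.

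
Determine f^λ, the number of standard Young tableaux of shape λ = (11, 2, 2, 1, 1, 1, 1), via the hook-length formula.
# SYT of shape (11, 2, 2, 1, 1, 1, 1) = 815100

Hook-length formula: f^λ = n! / Π hook(c), product over all cells c of the Young diagram. For λ = (11, 2, 2, 1, 1, 1, 1), n = 19 boxes. Hook lengths by row (left-to-right, top-to-bottom): [17, 12, 9, 8, 7, 6, 5, 4, 3, 2, 1]; [7, 2]; [6, 1]; [4]; [3]; [2]; [1]. Product of hooks = 149239480320. So f^λ = 19! / 149239480320 = 121645100408832000 / 149239480320 = 815100.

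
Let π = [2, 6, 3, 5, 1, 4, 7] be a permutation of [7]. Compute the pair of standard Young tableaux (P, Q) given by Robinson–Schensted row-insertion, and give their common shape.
P = [1, 3, 4, 7] / [2, 5] / [6];  Q = [1, 2, 4, 7] / [3, 6] / [5];  common shape = (4, 2, 1)

Row-insert the values π_1, π_2, … into P one at a time, bumping the leftmost entry strictly greater than the inserted value down to the next row. The recording tableau Q records, in position (i, j), the step at which that cell was added to P.
  Insert 2 (step 1): P = [2];  Q = [1]
  Insert 6 (step 2): P = [2, 6];  Q = [1, 2]
  Insert 3 (step 3): P = [2, 3] / [6];  Q = [1, 2] / [3]
  Insert 5 (step 4): P = [2, 3, 5] / [6];  Q = [1, 2, 4] / [3]
  Insert 1 (step 5): P = [1, 3, 5] / [2] / [6];  Q = [1, 2, 4] / [3] / [5]
  Insert 4 (step 6): P = [1, 3, 4] / [2, 5] / [6];  Q = [1, 2, 4] / [3, 6] / [5]
  Insert 7 (step 7): P = [1, 3, 4, 7] / [2, 5] / [6];  Q = [1, 2, 4, 7] / [3, 6] / [5]
Final shape: (4, 2, 1).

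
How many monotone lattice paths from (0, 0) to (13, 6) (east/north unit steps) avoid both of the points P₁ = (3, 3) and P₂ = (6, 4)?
Number of paths = 16732

Inclusion–exclusion. Total paths: C(19, 13) = 27132. Through P₁: C(6, 3)·C(13, 10) = 5720. Through P₂: C(10, 6)·C(9, 7) = 7560. Since P₁ is strictly southwest of P₂, a monotone path through both must visit P₁ then P₂; paths through both = C(6, 3)·C(4, 3)·C(9, 7) = 2880. Avoid both = 27132 − 5720 − 7560 + 2880 = 16732.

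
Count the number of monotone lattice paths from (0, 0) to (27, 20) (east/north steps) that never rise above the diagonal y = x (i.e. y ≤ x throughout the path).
Number of paths = 2789279908316

By the reflection principle (André's argument), the number of monotone paths to (27, 20) with n ≤ m that never go above y = x is C(47, 27) − C(47, 28) = 9762479679106 − 6973199770790 = 2789279908316.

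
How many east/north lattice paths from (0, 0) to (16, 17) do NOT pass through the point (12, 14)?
Number of paths = 828783610

Total paths from (0, 0) to (16, 17): C(33, 16) = 1166803110. Paths through (12, 14): (paths (0, 0) → (12, 14)) × (paths (12, 14) → (16, 17)) = C(26, 12) · C(7, 4) = 9657700 · 35 = 338019500. Avoidance count = 1166803110 − 338019500 = 828783610.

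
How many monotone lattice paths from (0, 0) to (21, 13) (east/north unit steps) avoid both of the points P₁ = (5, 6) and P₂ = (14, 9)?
Number of paths = 578589726

Inclusion–exclusion. Total paths: C(34, 21) = 927983760. Through P₁: C(11, 5)·C(23, 16) = 113262534. Through P₂: C(23, 14)·C(11, 7) = 269672700. Since P₁ is strictly southwest of P₂, a monotone path through both must visit P₁ then P₂; paths through both = C(11, 5)·C(12, 9)·C(11, 7) = 33541200. Avoid both = 927983760 − 113262534 − 269672700 + 33541200 = 578589726.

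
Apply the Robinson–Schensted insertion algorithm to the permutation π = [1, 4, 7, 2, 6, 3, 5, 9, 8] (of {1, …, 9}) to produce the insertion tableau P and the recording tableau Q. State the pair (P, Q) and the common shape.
P = [1, 2, 3, 5, 8] / [4, 6, 9] / [7];  Q = [1, 2, 3, 7, 8] / [4, 5, 9] / [6];  common shape = (5, 3, 1)

Row-insert the values π_1, π_2, … into P one at a time, bumping the leftmost entry strictly greater than the inserted value down to the next row. The recording tableau Q records, in position (i, j), the step at which that cell was added to P.
  Insert 1 (step 1): P = [1];  Q = [1]
  Insert 4 (step 2): P = [1, 4];  Q = [1, 2]
  Insert 7 (step 3): P = [1, 4, 7];  Q = [1, 2, 3]
  Insert 2 (step 4): P = [1, 2, 7] / [4];  Q = [1, 2, 3] / [4]
  Insert 6 (step 5): P = [1, 2, 6] / [4, 7];  Q = [1, 2, 3] / [4, 5]
  Insert 3 (step 6): P = [1, 2, 3] / [4, 6] / [7];  Q = [1, 2, 3] / [4, 5] / [6]
  Insert 5 (step 7): P = [1, 2, 3, 5] / [4, 6] / [7];  Q = [1, 2, 3, 7] / [4, 5] / [6]
  Insert 9 (step 8): P = [1, 2, 3, 5, 9] / [4, 6] / [7];  Q = [1, 2, 3, 7, 8] / [4, 5] / [6]
  Insert 8 (step 9): P = [1, 2, 3, 5, 8] / [4, 6, 9] / [7];  Q = [1, 2, 3, 7, 8] / [4, 5, 9] / [6]
Final shape: (5, 3, 1).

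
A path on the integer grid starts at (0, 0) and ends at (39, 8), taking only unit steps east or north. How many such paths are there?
Number of paths = 314457495

A monotone lattice path from (0, 0) to (39, 8) consists of 39 east steps and 8 north steps in some order, so it is determined by which 39 of the 47 steps are east. The count is C(47, 39) = 314457495.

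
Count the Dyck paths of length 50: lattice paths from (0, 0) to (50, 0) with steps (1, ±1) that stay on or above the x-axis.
C_25 = 4861946401452

These Dyck paths are counted by the Catalan number C_n = (1/(n + 1)) · C(2n, n). For n = 25: C_25 = (1/26) · C(50, 25) = 126410606437752/26 = 4861946401452.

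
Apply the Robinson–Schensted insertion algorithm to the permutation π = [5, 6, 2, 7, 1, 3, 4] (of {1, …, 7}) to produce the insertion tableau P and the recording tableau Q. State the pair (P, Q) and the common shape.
P = [1, 3, 4] / [2, 6, 7] / [5];  Q = [1, 2, 4] / [3, 6, 7] / [5];  common shape = (3, 3, 1)

Row-insert the values π_1, π_2, … into P one at a time, bumping the leftmost entry strictly greater than the inserted value down to the next row. The recording tableau Q records, in position (i, j), the step at which that cell was added to P.
  Insert 5 (step 1): P = [5];  Q = [1]
  Insert 6 (step 2): P = [5, 6];  Q = [1, 2]
  Insert 2 (step 3): P = [2, 6] / [5];  Q = [1, 2] / [3]
  Insert 7 (step 4): P = [2, 6, 7] / [5];  Q = [1, 2, 4] / [3]
  Insert 1 (step 5): P = [1, 6, 7] / [2] / [5];  Q = [1, 2, 4] / [3] / [5]
  Insert 3 (step 6): P = [1, 3, 7] / [2, 6] / [5];  Q = [1, 2, 4] / [3, 6] / [5]
  Insert 4 (step 7): P = [1, 3, 4] / [2, 6, 7] / [5];  Q = [1, 2, 4] / [3, 6, 7] / [5]
Final shape: (3, 3, 1).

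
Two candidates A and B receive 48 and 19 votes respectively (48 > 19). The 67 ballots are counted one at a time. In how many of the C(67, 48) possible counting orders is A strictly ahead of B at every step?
Strict-lead orderings = 10453669804277700

Total orderings of the 67 votes with 48 for A: C(67, 48) = 24151581961607100. By the Bertrand ballot formula (Cycle Lemma / reflection principle), the number of orderings in which A is strictly ahead of B throughout is (p − q)/(p + q) · C(p + q, p) = (48 − 19)/(48 + 19) · 24151581961607100 = 10453669804277700.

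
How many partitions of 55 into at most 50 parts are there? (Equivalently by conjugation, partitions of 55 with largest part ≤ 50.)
p(55, parts ≤ 50) = 451264

Use the recurrence p(n, m) = p(n, m−1) + p(n−m, m): either the largest part is < m (count p(n, m−1)) or the largest part is exactly m (remove one copy of m, count p(n−m, m)). With p(0, ·) = 1 this gives p(55, parts ≤ 50) = 451264. (By conjugating Young diagrams, this also counts partitions of 55 into at most 50 parts.)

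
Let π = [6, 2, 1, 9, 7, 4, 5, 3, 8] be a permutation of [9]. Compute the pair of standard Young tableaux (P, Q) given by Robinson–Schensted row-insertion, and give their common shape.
P = [1, 3, 5, 8] / [2, 4] / [6, 7] / [9];  Q = [1, 4, 7, 9] / [2, 5] / [3, 6] / [8];  common shape = (4, 2, 2, 1)

Row-insert the values π_1, π_2, … into P one at a time, bumping the leftmost entry strictly greater than the inserted value down to the next row. The recording tableau Q records, in position (i, j), the step at which that cell was added to P.
  Insert 6 (step 1): P = [6];  Q = [1]
  Insert 2 (step 2): P = [2] / [6];  Q = [1] / [2]
  Insert 1 (step 3): P = [1] / [2] / [6];  Q = [1] / [2] / [3]
  Insert 9 (step 4): P = [1, 9] / [2] / [6];  Q = [1, 4] / [2] / [3]
  Insert 7 (step 5): P = [1, 7] / [2, 9] / [6];  Q = [1, 4] / [2, 5] / [3]
  Insert 4 (step 6): P = [1, 4] / [2, 7] / [6, 9];  Q = [1, 4] / [2, 5] / [3, 6]
  Insert 5 (step 7): P = [1, 4, 5] / [2, 7] / [6, 9];  Q = [1, 4, 7] / [2, 5] / [3, 6]
  Insert 3 (step 8): P = [1, 3, 5] / [2, 4] / [6, 7] / [9];  Q = [1, 4, 7] / [2, 5] / [3, 6] / [8]
  Insert 8 (step 9): P = [1, 3, 5, 8] / [2, 4] / [6, 7] / [9];  Q = [1, 4, 7, 9] / [2, 5] / [3, 6] / [8]
Final shape: (4, 2, 2, 1).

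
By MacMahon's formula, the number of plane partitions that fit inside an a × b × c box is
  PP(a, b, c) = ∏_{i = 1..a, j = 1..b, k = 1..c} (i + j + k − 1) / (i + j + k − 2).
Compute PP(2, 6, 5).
PP(2, 6, 5) = 60984

Evaluate the triple product over i = 1..2, j = 1..6, k = 1..5. The factors are (2/1) · (3/2) · (4/3) · (5/4) · (6/5) · (3/2) · (4/3) · (5/4) · … (60 factors total). The numerators and denominators telescope so the product is an integer; carrying out the multiplication exactly gives PP(2, 6, 5) = 60984.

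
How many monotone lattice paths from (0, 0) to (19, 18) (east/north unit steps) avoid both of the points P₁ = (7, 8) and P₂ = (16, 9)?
Number of paths = 13076167390

Inclusion–exclusion. Total paths: C(37, 19) = 17672631900. Through P₁: C(15, 7)·C(22, 12) = 4161167010. Through P₂: C(25, 16)·C(12, 3) = 449454500. Since P₁ is strictly southwest of P₂, a monotone path through both must visit P₁ then P₂; paths through both = C(15, 7)·C(10, 9)·C(12, 3) = 14157000. Avoid both = 17672631900 − 4161167010 − 449454500 + 14157000 = 13076167390.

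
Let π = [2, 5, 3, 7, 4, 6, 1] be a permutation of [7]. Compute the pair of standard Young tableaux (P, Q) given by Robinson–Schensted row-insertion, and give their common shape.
P = [1, 3, 4, 6] / [2, 7] / [5];  Q = [1, 2, 4, 6] / [3, 5] / [7];  common shape = (4, 2, 1)

Row-insert the values π_1, π_2, … into P one at a time, bumping the leftmost entry strictly greater than the inserted value down to the next row. The recording tableau Q records, in position (i, j), the step at which that cell was added to P.
  Insert 2 (step 1): P = [2];  Q = [1]
  Insert 5 (step 2): P = [2, 5];  Q = [1, 2]
  Insert 3 (step 3): P = [2, 3] / [5];  Q = [1, 2] / [3]
  Insert 7 (step 4): P = [2, 3, 7] / [5];  Q = [1, 2, 4] / [3]
  Insert 4 (step 5): P = [2, 3, 4] / [5, 7];  Q = [1, 2, 4] / [3, 5]
  Insert 6 (step 6): P = [2, 3, 4, 6] / [5, 7];  Q = [1, 2, 4, 6] / [3, 5]
  Insert 1 (step 7): P = [1, 3, 4, 6] / [2, 7] / [5];  Q = [1, 2, 4, 6] / [3, 5] / [7]
Final shape: (4, 2, 1).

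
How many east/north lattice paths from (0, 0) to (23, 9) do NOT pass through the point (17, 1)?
Number of paths = 27994746

Total paths from (0, 0) to (23, 9): C(32, 23) = 28048800. Paths through (17, 1): (paths (0, 0) → (17, 1)) × (paths (17, 1) → (23, 9)) = C(18, 17) · C(14, 6) = 18 · 3003 = 54054. Avoidance count = 28048800 − 54054 = 27994746.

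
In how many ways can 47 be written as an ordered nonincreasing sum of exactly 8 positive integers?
p(47, 8 parts) = 8588

Partitions of n into exactly k parts are in bijection with partitions of n − k into at most k parts (subtract 1 from each part). So p(47, exactly 8) = p(39, parts ≤ 8). Computing via the recurrence p(m, j) = p(m, j−1) + p(m−j, j) gives 8588.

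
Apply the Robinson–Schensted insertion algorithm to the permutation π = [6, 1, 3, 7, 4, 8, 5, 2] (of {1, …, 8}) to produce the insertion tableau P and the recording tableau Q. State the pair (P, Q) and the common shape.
P = [1, 2, 4, 5] / [3, 7, 8] / [6];  Q = [1, 3, 4, 6] / [2, 5, 7] / [8];  common shape = (4, 3, 1)

Row-insert the values π_1, π_2, … into P one at a time, bumping the leftmost entry strictly greater than the inserted value down to the next row. The recording tableau Q records, in position (i, j), the step at which that cell was added to P.
  Insert 6 (step 1): P = [6];  Q = [1]
  Insert 1 (step 2): P = [1] / [6];  Q = [1] / [2]
  Insert 3 (step 3): P = [1, 3] / [6];  Q = [1, 3] / [2]
  Insert 7 (step 4): P = [1, 3, 7] / [6];  Q = [1, 3, 4] / [2]
  Insert 4 (step 5): P = [1, 3, 4] / [6, 7];  Q = [1, 3, 4] / [2, 5]
  Insert 8 (step 6): P = [1, 3, 4, 8] / [6, 7];  Q = [1, 3, 4, 6] / [2, 5]
  Insert 5 (step 7): P = [1, 3, 4, 5] / [6, 7, 8];  Q = [1, 3, 4, 6] / [2, 5, 7]
  Insert 2 (step 8): P = [1, 2, 4, 5] / [3, 7, 8] / [6];  Q = [1, 3, 4, 6] / [2, 5, 7] / [8]
Final shape: (4, 3, 1).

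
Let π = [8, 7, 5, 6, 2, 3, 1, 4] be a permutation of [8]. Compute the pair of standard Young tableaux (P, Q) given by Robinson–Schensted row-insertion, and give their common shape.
P = [1, 3, 4] / [2, 6] / [5] / [7] / [8];  Q = [1, 4, 8] / [2, 6] / [3] / [5] / [7];  common shape = (3, 2, 1, 1, 1)

Row-insert the values π_1, π_2, … into P one at a time, bumping the leftmost entry strictly greater than the inserted value down to the next row. The recording tableau Q records, in position (i, j), the step at which that cell was added to P.
  Insert 8 (step 1): P = [8];  Q = [1]
  Insert 7 (step 2): P = [7] / [8];  Q = [1] / [2]
  Insert 5 (step 3): P = [5] / [7] / [8];  Q = [1] / [2] / [3]
  Insert 6 (step 4): P = [5, 6] / [7] / [8];  Q = [1, 4] / [2] / [3]
  Insert 2 (step 5): P = [2, 6] / [5] / [7] / [8];  Q = [1, 4] / [2] / [3] / [5]
  Insert 3 (step 6): P = [2, 3] / [5, 6] / [7] / [8];  Q = [1, 4] / [2, 6] / [3] / [5]
  Insert 1 (step 7): P = [1, 3] / [2, 6] / [5] / [7] / [8];  Q = [1, 4] / [2, 6] / [3] / [5] / [7]
  Insert 4 (step 8): P = [1, 3, 4] / [2, 6] / [5] / [7] / [8];  Q = [1, 4, 8] / [2, 6] / [3] / [5] / [7]
Final shape: (3, 2, 1, 1, 1).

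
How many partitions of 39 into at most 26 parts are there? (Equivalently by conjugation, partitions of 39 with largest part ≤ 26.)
p(39, parts ≤ 26) = 30913

Use the recurrence p(n, m) = p(n, m−1) + p(n−m, m): either the largest part is < m (count p(n, m−1)) or the largest part is exactly m (remove one copy of m, count p(n−m, m)). With p(0, ·) = 1 this gives p(39, parts ≤ 26) = 30913. (By conjugating Young diagrams, this also counts partitions of 39 into at most 26 parts.)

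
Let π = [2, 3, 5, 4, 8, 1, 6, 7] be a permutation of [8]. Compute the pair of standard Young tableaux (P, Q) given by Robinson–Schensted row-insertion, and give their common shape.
P = [1, 3, 4, 6, 7] / [2, 8] / [5];  Q = [1, 2, 3, 5, 8] / [4, 7] / [6];  common shape = (5, 2, 1)

Row-insert the values π_1, π_2, … into P one at a time, bumping the leftmost entry strictly greater than the inserted value down to the next row. The recording tableau Q records, in position (i, j), the step at which that cell was added to P.
  Insert 2 (step 1): P = [2];  Q = [1]
  Insert 3 (step 2): P = [2, 3];  Q = [1, 2]
  Insert 5 (step 3): P = [2, 3, 5];  Q = [1, 2, 3]
  Insert 4 (step 4): P = [2, 3, 4] / [5];  Q = [1, 2, 3] / [4]
  Insert 8 (step 5): P = [2, 3, 4, 8] / [5];  Q = [1, 2, 3, 5] / [4]
  Insert 1 (step 6): P = [1, 3, 4, 8] / [2] / [5];  Q = [1, 2, 3, 5] / [4] / [6]
  Insert 6 (step 7): P = [1, 3, 4, 6] / [2, 8] / [5];  Q = [1, 2, 3, 5] / [4, 7] / [6]
  Insert 7 (step 8): P = [1, 3, 4, 6, 7] / [2, 8] / [5];  Q = [1, 2, 3, 5, 8] / [4, 7] / [6]
Final shape: (5, 2, 1).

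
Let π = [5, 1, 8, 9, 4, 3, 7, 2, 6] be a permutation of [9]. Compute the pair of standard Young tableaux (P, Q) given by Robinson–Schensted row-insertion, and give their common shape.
P = [1, 2, 6] / [3, 7, 9] / [4, 8] / [5];  Q = [1, 3, 4] / [2, 5, 7] / [6, 9] / [8];  common shape = (3, 3, 2, 1)

Row-insert the values π_1, π_2, … into P one at a time, bumping the leftmost entry strictly greater than the inserted value down to the next row. The recording tableau Q records, in position (i, j), the step at which that cell was added to P.
  Insert 5 (step 1): P = [5];  Q = [1]
  Insert 1 (step 2): P = [1] / [5];  Q = [1] / [2]
  Insert 8 (step 3): P = [1, 8] / [5];  Q = [1, 3] / [2]
  Insert 9 (step 4): P = [1, 8, 9] / [5];  Q = [1, 3, 4] / [2]
  Insert 4 (step 5): P = [1, 4, 9] / [5, 8];  Q = [1, 3, 4] / [2, 5]
  Insert 3 (step 6): P = [1, 3, 9] / [4, 8] / [5];  Q = [1, 3, 4] / [2, 5] / [6]
  Insert 7 (step 7): P = [1, 3, 7] / [4, 8, 9] / [5];  Q = [1, 3, 4] / [2, 5, 7] / [6]
  Insert 2 (step 8): P = [1, 2, 7] / [3, 8, 9] / [4] / [5];  Q = [1, 3, 4] / [2, 5, 7] / [6] / [8]
  Insert 6 (step 9): P = [1, 2, 6] / [3, 7, 9] / [4, 8] / [5];  Q = [1, 3, 4] / [2, 5, 7] / [6, 9] / [8]
Final shape: (3, 3, 2, 1).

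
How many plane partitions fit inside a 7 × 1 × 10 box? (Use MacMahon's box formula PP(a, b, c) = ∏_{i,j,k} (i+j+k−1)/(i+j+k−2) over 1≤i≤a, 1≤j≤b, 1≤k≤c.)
PP(7, 1, 10) = 19448

Evaluate the triple product over i = 1..7, j = 1..1, k = 1..10. The factors are (2/1) · (3/2) · (4/3) · (5/4) · (6/5) · (7/6) · (8/7) · (9/8) · … (70 factors total). The numerators and denominators telescope so the product is an integer; carrying out the multiplication exactly gives PP(7, 1, 10) = 19448.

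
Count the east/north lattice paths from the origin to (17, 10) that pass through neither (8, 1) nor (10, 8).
Number of paths = 6435081

Inclusion–exclusion. Total paths: C(27, 17) = 8436285. Through P₁: C(9, 8)·C(18, 9) = 437580. Through P₂: C(18, 10)·C(9, 7) = 1575288. Since P₁ is strictly southwest of P₂, a monotone path through both must visit P₁ then P₂; paths through both = C(9, 8)·C(9, 2)·C(9, 7) = 11664. Avoid both = 8436285 − 437580 − 1575288 + 11664 = 6435081.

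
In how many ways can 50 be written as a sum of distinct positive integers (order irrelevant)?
q(50) = 3658

A partition into distinct parts is a strictly decreasing sequence summing to n. The recurrence d(n, m) = d(n, m−1) + d(n−m, m−1) (use part m at most once) with q(n) = d(n, n) gives q(50) = 3658. (Euler's theorem: # distinct-part partitions = # odd-part partitions.)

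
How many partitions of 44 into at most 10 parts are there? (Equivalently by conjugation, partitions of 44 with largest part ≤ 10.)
p(44, parts ≤ 10) = 29292

Use the recurrence p(n, m) = p(n, m−1) + p(n−m, m): either the largest part is < m (count p(n, m−1)) or the largest part is exactly m (remove one copy of m, count p(n−m, m)). With p(0, ·) = 1 this gives p(44, parts ≤ 10) = 29292. (By conjugating Young diagrams, this also counts partitions of 44 into at most 10 parts.)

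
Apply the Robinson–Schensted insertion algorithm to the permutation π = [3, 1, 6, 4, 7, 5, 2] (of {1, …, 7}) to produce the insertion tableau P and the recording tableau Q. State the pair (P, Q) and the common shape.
P = [1, 2, 5] / [3, 4, 7] / [6];  Q = [1, 3, 5] / [2, 4, 6] / [7];  common shape = (3, 3, 1)

Row-insert the values π_1, π_2, … into P one at a time, bumping the leftmost entry strictly greater than the inserted value down to the next row. The recording tableau Q records, in position (i, j), the step at which that cell was added to P.
  Insert 3 (step 1): P = [3];  Q = [1]
  Insert 1 (step 2): P = [1] / [3];  Q = [1] / [2]
  Insert 6 (step 3): P = [1, 6] / [3];  Q = [1, 3] / [2]
  Insert 4 (step 4): P = [1, 4] / [3, 6];  Q = [1, 3] / [2, 4]
  Insert 7 (step 5): P = [1, 4, 7] / [3, 6];  Q = [1, 3, 5] / [2, 4]
  Insert 5 (step 6): P = [1, 4, 5] / [3, 6, 7];  Q = [1, 3, 5] / [2, 4, 6]
  Insert 2 (step 7): P = [1, 2, 5] / [3, 4, 7] / [6];  Q = [1, 3, 5] / [2, 4, 6] / [7]
Final shape: (3, 3, 1).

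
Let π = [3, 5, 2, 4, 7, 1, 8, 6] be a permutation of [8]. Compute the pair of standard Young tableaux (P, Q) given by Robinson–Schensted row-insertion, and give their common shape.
P = [1, 4, 6, 8] / [2, 5, 7] / [3];  Q = [1, 2, 5, 7] / [3, 4, 8] / [6];  common shape = (4, 3, 1)

Row-insert the values π_1, π_2, … into P one at a time, bumping the leftmost entry strictly greater than the inserted value down to the next row. The recording tableau Q records, in position (i, j), the step at which that cell was added to P.
  Insert 3 (step 1): P = [3];  Q = [1]
  Insert 5 (step 2): P = [3, 5];  Q = [1, 2]
  Insert 2 (step 3): P = [2, 5] / [3];  Q = [1, 2] / [3]
  Insert 4 (step 4): P = [2, 4] / [3, 5];  Q = [1, 2] / [3, 4]
  Insert 7 (step 5): P = [2, 4, 7] / [3, 5];  Q = [1, 2, 5] / [3, 4]
  Insert 1 (step 6): P = [1, 4, 7] / [2, 5] / [3];  Q = [1, 2, 5] / [3, 4] / [6]
  Insert 8 (step 7): P = [1, 4, 7, 8] / [2, 5] / [3];  Q = [1, 2, 5, 7] / [3, 4] / [6]
  Insert 6 (step 8): P = [1, 4, 6, 8] / [2, 5, 7] / [3];  Q = [1, 2, 5, 7] / [3, 4, 8] / [6]
Final shape: (4, 3, 1).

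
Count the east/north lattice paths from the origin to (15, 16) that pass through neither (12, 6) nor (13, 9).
Number of paths = 279996987

Inclusion–exclusion. Total paths: C(31, 15) = 300540195. Through P₁: C(18, 12)·C(13, 3) = 5309304. Through P₂: C(22, 13)·C(9, 2) = 17907120. Since P₁ is strictly southwest of P₂, a monotone path through both must visit P₁ then P₂; paths through both = C(18, 12)·C(4, 1)·C(9, 2) = 2673216. Avoid both = 300540195 − 5309304 − 17907120 + 2673216 = 279996987.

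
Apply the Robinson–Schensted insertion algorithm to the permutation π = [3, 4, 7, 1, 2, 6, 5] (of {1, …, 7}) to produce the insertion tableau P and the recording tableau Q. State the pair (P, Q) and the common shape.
P = [1, 2, 5] / [3, 4, 6] / [7];  Q = [1, 2, 3] / [4, 5, 6] / [7];  common shape = (3, 3, 1)

Row-insert the values π_1, π_2, … into P one at a time, bumping the leftmost entry strictly greater than the inserted value down to the next row. The recording tableau Q records, in position (i, j), the step at which that cell was added to P.
  Insert 3 (step 1): P = [3];  Q = [1]
  Insert 4 (step 2): P = [3, 4];  Q = [1, 2]
  Insert 7 (step 3): P = [3, 4, 7];  Q = [1, 2, 3]
  Insert 1 (step 4): P = [1, 4, 7] / [3];  Q = [1, 2, 3] / [4]
  Insert 2 (step 5): P = [1, 2, 7] / [3, 4];  Q = [1, 2, 3] / [4, 5]
  Insert 6 (step 6): P = [1, 2, 6] / [3, 4, 7];  Q = [1, 2, 3] / [4, 5, 6]
  Insert 5 (step 7): P = [1, 2, 5] / [3, 4, 6] / [7];  Q = [1, 2, 3] / [4, 5, 6] / [7]
Final shape: (3, 3, 1).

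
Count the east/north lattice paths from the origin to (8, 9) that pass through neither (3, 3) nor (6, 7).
Number of paths = 8974

Inclusion–exclusion. Total paths: C(17, 8) = 24310. Through P₁: C(6, 3)·C(11, 5) = 9240. Through P₂: C(13, 6)·C(4, 2) = 10296. Since P₁ is strictly southwest of P₂, a monotone path through both must visit P₁ then P₂; paths through both = C(6, 3)·C(7, 3)·C(4, 2) = 4200. Avoid both = 24310 − 9240 − 10296 + 4200 = 8974.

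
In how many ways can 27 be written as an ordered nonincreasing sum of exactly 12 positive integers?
p(27, 12 parts) = 172

Partitions of n into exactly k parts are in bijection with partitions of n − k into at most k parts (subtract 1 from each part). So p(27, exactly 12) = p(15, parts ≤ 12). Computing via the recurrence p(m, j) = p(m, j−1) + p(m−j, j) gives 172.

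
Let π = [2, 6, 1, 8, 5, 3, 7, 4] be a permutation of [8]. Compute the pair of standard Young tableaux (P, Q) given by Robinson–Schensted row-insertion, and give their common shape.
P = [1, 3, 4] / [2, 5, 7] / [6, 8];  Q = [1, 2, 4] / [3, 5, 7] / [6, 8];  common shape = (3, 3, 2)

Row-insert the values π_1, π_2, … into P one at a time, bumping the leftmost entry strictly greater than the inserted value down to the next row. The recording tableau Q records, in position (i, j), the step at which that cell was added to P.
  Insert 2 (step 1): P = [2];  Q = [1]
  Insert 6 (step 2): P = [2, 6];  Q = [1, 2]
  Insert 1 (step 3): P = [1, 6] / [2];  Q = [1, 2] / [3]
  Insert 8 (step 4): P = [1, 6, 8] / [2];  Q = [1, 2, 4] / [3]
  Insert 5 (step 5): P = [1, 5, 8] / [2, 6];  Q = [1, 2, 4] / [3, 5]
  Insert 3 (step 6): P = [1, 3, 8] / [2, 5] / [6];  Q = [1, 2, 4] / [3, 5] / [6]
  Insert 7 (step 7): P = [1, 3, 7] / [2, 5, 8] / [6];  Q = [1, 2, 4] / [3, 5, 7] / [6]
  Insert 4 (step 8): P = [1, 3, 4] / [2, 5, 7] / [6, 8];  Q = [1, 2, 4] / [3, 5, 7] / [6, 8]
Final shape: (3, 3, 2).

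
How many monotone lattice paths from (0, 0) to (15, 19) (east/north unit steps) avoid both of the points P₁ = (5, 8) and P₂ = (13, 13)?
Number of paths = 1157183560

Inclusion–exclusion. Total paths: C(34, 15) = 1855967520. Through P₁: C(13, 5)·C(21, 10) = 453945492. Through P₂: C(26, 13)·C(8, 2) = 291216800. Since P₁ is strictly southwest of P₂, a monotone path through both must visit P₁ then P₂; paths through both = C(13, 5)·C(13, 8)·C(8, 2) = 46378332. Avoid both = 1855967520 − 453945492 − 291216800 + 46378332 = 1157183560.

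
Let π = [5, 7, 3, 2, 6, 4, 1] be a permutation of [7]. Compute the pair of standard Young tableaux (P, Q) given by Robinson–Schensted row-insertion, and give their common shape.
P = [1, 4] / [2, 6] / [3, 7] / [5];  Q = [1, 2] / [3, 5] / [4, 6] / [7];  common shape = (2, 2, 2, 1)

Row-insert the values π_1, π_2, … into P one at a time, bumping the leftmost entry strictly greater than the inserted value down to the next row. The recording tableau Q records, in position (i, j), the step at which that cell was added to P.
  Insert 5 (step 1): P = [5];  Q = [1]
  Insert 7 (step 2): P = [5, 7];  Q = [1, 2]
  Insert 3 (step 3): P = [3, 7] / [5];  Q = [1, 2] / [3]
  Insert 2 (step 4): P = [2, 7] / [3] / [5];  Q = [1, 2] / [3] / [4]
  Insert 6 (step 5): P = [2, 6] / [3, 7] / [5];  Q = [1, 2] / [3, 5] / [4]
  Insert 4 (step 6): P = [2, 4] / [3, 6] / [5, 7];  Q = [1, 2] / [3, 5] / [4, 6]
  Insert 1 (step 7): P = [1, 4] / [2, 6] / [3, 7] / [5];  Q = [1, 2] / [3, 5] / [4, 6] / [7]
Final shape: (2, 2, 2, 1).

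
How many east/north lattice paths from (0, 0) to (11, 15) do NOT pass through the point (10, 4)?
Number of paths = 7714148

Total paths from (0, 0) to (11, 15): C(26, 11) = 7726160. Paths through (10, 4): (paths (0, 0) → (10, 4)) × (paths (10, 4) → (11, 15)) = C(14, 10) · C(12, 1) = 1001 · 12 = 12012. Avoidance count = 7726160 − 12012 = 7714148.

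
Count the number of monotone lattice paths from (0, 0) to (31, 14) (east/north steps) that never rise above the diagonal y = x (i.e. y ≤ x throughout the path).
Number of paths = 93865125915

By the reflection principle (André's argument), the number of monotone paths to (31, 14) with n ≤ m that never go above y = x is C(45, 31) − C(45, 32) = 166871334960 − 73006209045 = 93865125915.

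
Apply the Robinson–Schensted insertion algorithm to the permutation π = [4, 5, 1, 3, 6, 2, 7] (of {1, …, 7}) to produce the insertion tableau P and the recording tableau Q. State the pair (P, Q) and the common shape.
P = [1, 2, 6, 7] / [3, 5] / [4];  Q = [1, 2, 5, 7] / [3, 4] / [6];  common shape = (4, 2, 1)

Row-insert the values π_1, π_2, … into P one at a time, bumping the leftmost entry strictly greater than the inserted value down to the next row. The recording tableau Q records, in position (i, j), the step at which that cell was added to P.
  Insert 4 (step 1): P = [4];  Q = [1]
  Insert 5 (step 2): P = [4, 5];  Q = [1, 2]
  Insert 1 (step 3): P = [1, 5] / [4];  Q = [1, 2] / [3]
  Insert 3 (step 4): P = [1, 3] / [4, 5];  Q = [1, 2] / [3, 4]
  Insert 6 (step 5): P = [1, 3, 6] / [4, 5];  Q = [1, 2, 5] / [3, 4]
  Insert 2 (step 6): P = [1, 2, 6] / [3, 5] / [4];  Q = [1, 2, 5] / [3, 4] / [6]
  Insert 7 (step 7): P = [1, 2, 6, 7] / [3, 5] / [4];  Q = [1, 2, 5, 7] / [3, 4] / [6]
Final shape: (4, 2, 1).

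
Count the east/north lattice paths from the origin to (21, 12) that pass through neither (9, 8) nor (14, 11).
Number of paths = 285804800

Inclusion–exclusion. Total paths: C(33, 21) = 354817320. Through P₁: C(17, 9)·C(16, 12) = 44244200. Through P₂: C(25, 14)·C(8, 7) = 35659200. Since P₁ is strictly southwest of P₂, a monotone path through both must visit P₁ then P₂; paths through both = C(17, 9)·C(8, 5)·C(8, 7) = 10890880. Avoid both = 354817320 − 44244200 − 35659200 + 10890880 = 285804800.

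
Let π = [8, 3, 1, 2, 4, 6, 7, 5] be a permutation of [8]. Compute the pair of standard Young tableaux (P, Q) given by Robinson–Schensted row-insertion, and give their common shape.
P = [1, 2, 4, 5, 7] / [3, 6] / [8];  Q = [1, 4, 5, 6, 7] / [2, 8] / [3];  common shape = (5, 2, 1)

Row-insert the values π_1, π_2, … into P one at a time, bumping the leftmost entry strictly greater than the inserted value down to the next row. The recording tableau Q records, in position (i, j), the step at which that cell was added to P.
  Insert 8 (step 1): P = [8];  Q = [1]
  Insert 3 (step 2): P = [3] / [8];  Q = [1] / [2]
  Insert 1 (step 3): P = [1] / [3] / [8];  Q = [1] / [2] / [3]
  Insert 2 (step 4): P = [1, 2] / [3] / [8];  Q = [1, 4] / [2] / [3]
  Insert 4 (step 5): P = [1, 2, 4] / [3] / [8];  Q = [1, 4, 5] / [2] / [3]
  Insert 6 (step 6): P = [1, 2, 4, 6] / [3] / [8];  Q = [1, 4, 5, 6] / [2] / [3]
  Insert 7 (step 7): P = [1, 2, 4, 6, 7] / [3] / [8];  Q = [1, 4, 5, 6, 7] / [2] / [3]
  Insert 5 (step 8): P = [1, 2, 4, 5, 7] / [3, 6] / [8];  Q = [1, 4, 5, 6, 7] / [2, 8] / [3]
Final shape: (5, 2, 1).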